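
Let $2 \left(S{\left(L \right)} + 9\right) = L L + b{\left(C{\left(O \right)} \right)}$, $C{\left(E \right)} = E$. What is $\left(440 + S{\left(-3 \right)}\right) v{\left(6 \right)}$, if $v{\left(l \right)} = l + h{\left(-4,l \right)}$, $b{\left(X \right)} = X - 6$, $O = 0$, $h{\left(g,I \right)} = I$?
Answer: $5190$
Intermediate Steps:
$b{\left(X \right)} = -6 + X$ ($b{\left(X \right)} = X - 6 = -6 + X$)
$v{\left(l \right)} = 2 l$ ($v{\left(l \right)} = l + l = 2 l$)
$S{\left(L \right)} = -12 + \frac{L^{2}}{2}$ ($S{\left(L \right)} = -9 + \frac{L L + \left(-6 + 0\right)}{2} = -9 + \frac{L^{2} - 6}{2} = -9 + \frac{-6 + L^{2}}{2} = -9 + \left(-3 + \frac{L^{2}}{2}\right) = -12 + \frac{L^{2}}{2}$)
$\left(440 + S{\left(-3 \right)}\right) v{\left(6 \right)} = \left(440 - \left(12 - \frac{\left(-3\right)^{2}}{2}\right)\right) 2 \cdot 6 = \left(440 + \left(-12 + \frac{1}{2} \cdot 9\right)\right) 12 = \left(440 + \left(-12 + \frac{9}{2}\right)\right) 12 = \left(440 - \frac{15}{2}\right) 12 = \frac{865}{2} \cdot 12 = 5190$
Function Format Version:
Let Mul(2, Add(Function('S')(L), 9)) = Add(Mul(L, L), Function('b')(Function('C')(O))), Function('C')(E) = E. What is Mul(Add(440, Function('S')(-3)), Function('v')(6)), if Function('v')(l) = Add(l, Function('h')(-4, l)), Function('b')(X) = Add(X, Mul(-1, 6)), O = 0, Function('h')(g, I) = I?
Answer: 5190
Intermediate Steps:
Function('b')(X) = Add(-6, X) (Function('b')(X) = Add(X, -6) = Add(-6, X))
Function('v')(l) = Mul(2, l) (Function('v')(l) = Add(l, l) = Mul(2, l))
Function('S')(L) = Add(-12, Mul(Rational(1, 2), Pow(L, 2))) (Function('S')(L) = Add(-9, Mul(Rational(1, 2), Add(Mul(L, L), Add(-6, 0)))) = Add(-9, Mul(Rational(1, 2), Add(Pow(L, 2), -6))) = Add(-9, Mul(Rational(1, 2), Add(-6, Pow(L, 2)))) = Add(-9, Add(-3, Mul(Rational(1, 2), Pow(L, 2)))) = Add(-12, Mul(Rational(1, 2), Pow(L, 2))))
Mul(Add(440, Function('S')(-3)), Function('v')(6)) = Mul(Add(440, Add(-12, Mul(Rational(1, 2), Pow(-3, 2)))), Mul(2, 6)) = Mul(Add(440, Add(-12, Mul(Rational(1, 2), 9))), 12) = Mul(Add(440, Add(-12, Rational(9, 2))), 12) = Mul(Add(440, Rational(-15, 2)), 12) = Mul(Rational(865, 2), 12) = 5190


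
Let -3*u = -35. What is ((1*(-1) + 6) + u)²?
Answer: 2500/9 ≈ 277.78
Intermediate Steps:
u = 35/3 (u = -⅓*(-35) = 35/3 ≈ 11.667)
((1*(-1) + 6) + u)² = ((1*(-1) + 6) + 35/3)² = ((-1 + 6) + 35/3)² = (5 + 35/3)² = (50/3)² = 2500/9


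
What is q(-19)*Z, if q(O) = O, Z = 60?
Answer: -1140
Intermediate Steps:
q(-19)*Z = -19*60 = -1140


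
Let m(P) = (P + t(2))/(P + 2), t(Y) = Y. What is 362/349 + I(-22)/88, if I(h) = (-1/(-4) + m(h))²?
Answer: 518421/491392 ≈ 1.0550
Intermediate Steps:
m(P) = 1 (m(P) = (P + 2)/(P + 2) = (2 + P)/(2 + P) = 1)
I(h) = 25/16 (I(h) = (-1/(-4) + 1)² = (-1*(-¼) + 1)² = (¼ + 1)² = (5/4)² = 25/16)
362/349 + I(-22)/88 = 362/349 + (25/16)/88 = 362*(1/349) + (25/16)*(1/88) = 362/349 + 25/1408 = 518421/491392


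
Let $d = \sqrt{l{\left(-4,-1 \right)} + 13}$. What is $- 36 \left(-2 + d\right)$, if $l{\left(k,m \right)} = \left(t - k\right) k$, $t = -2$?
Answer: $72 - 36 \sqrt{5} \approx -8.4984$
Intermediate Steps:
$l{\left(k,m \right)} = k \left(-2 - k\right)$ ($l{\left(k,m \right)} = \left(-2 - k\right) k = k \left(-2 - k\right)$)
$d = \sqrt{5}$ ($d = \sqrt{\left(-1\right) \left(-4\right) \left(2 - 4\right) + 13} = \sqrt{\left(-1\right) \left(-4\right) \left(-2\right) + 13} = \sqrt{-8 + 13} = \sqrt{5} \approx 2.2361$)
$- 36 \left(-2 + d\right) = - 36 \left(-2 + \sqrt{5}\right) = 72 - 36 \sqrt{5}$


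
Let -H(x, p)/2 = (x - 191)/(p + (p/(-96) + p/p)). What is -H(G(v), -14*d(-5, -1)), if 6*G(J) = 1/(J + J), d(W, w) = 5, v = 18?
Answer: 165020/29493 ≈ 5.5952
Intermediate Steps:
G(J) = 1/(12*J) (G(J) = 1/(6*(J + J)) = 1/(6*((2*J))) = (1/(2*J))/6 = 1/(12*J))
H(x, p) = -2*(-191 + x)/(1 + 95*p/96) (H(x, p) = -2*(x - 191)/(p + (p/(-96) + p/p)) = -2*(-191 + x)/(p + (p*(-1/96) + 1)) = -2*(-191 + x)/(p + (-p/96 + 1)) = -2*(-191 + x)/(p + (1 - p/96)) = -2*(-191 + x)/(1 + 95*p/96))
-H(G(v), -14*d(-5, -1)) = -192*(191 - 1/(12*18))/(96 + 95*(-14*5)) = -192*(191 - 1/(12*18))/(96 + 95*(-70)) = -192*(191 - 1*1/216)/(96 - 6650) = -192*(191 - 1/216)/(-6554) = -192*(-1)*41255/(6554*216) = -1*(-165020/29493) = 165020/29493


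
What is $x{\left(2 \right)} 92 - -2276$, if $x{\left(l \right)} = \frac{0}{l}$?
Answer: $2276$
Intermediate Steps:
$x{\left(l \right)} = 0$
$x{\left(2 \right)} 92 - -2276 = 0 \cdot 92 - -2276 = 0 + 2276 = 2276$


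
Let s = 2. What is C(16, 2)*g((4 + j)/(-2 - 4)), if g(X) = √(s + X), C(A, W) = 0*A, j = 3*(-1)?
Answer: 0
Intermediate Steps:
j = -3
C(A, W) = 0
g(X) = √(2 + X)
C(16, 2)*g((4 + j)/(-2 - 4)) = 0*√(2 + (4 - 3)/(-2 - 4)) = 0*√(2 + 1/(-6)) = 0*√(2 + 1*(-⅙)) = 0*√(2 - ⅙) = 0*√(11/6) = 0*(√66/6) = 0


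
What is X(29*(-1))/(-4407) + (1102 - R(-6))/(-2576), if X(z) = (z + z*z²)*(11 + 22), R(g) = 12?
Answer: 345153619/1892072 ≈ 182.42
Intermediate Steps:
X(z) = 33*z + 33*z³ (X(z) = (z + z³)*33 = 33*z + 33*z³)
X(29*(-1))/(-4407) + (1102 - R(-6))/(-2576) = (33*(29*(-1))*(1 + (29*(-1))²))/(-4407) + (1102 - 1*12)/(-2576) = (33*(-29)*(1 + (-29)²))*(-1/4407) + (1102 - 12)*(-1/2576) = (33*(-29)*(1 + 841))*(-1/4407) + 1090*(-1/2576) = (33*(-29)*842)*(-1/4407) - 545/1288 = -805794*(-1/4407) - 545/1288 = 268598/1469 - 545/1288 = 345153619/1892072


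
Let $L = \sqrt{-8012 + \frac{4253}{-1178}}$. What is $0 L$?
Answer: $0$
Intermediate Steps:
$L = \frac{i \sqrt{11123134242}}{1178}$ ($L = \sqrt{-8012 + 4253 \left(- \frac{1}{1178}\right)} = \sqrt{-8012 - \frac{4253}{1178}} = \sqrt{- \frac{9442389}{1178}} = \frac{i \sqrt{11123134242}}{1178} \approx 89.53 i$)
$0 L = 0 \frac{i \sqrt{11123134242}}{1178} = 0$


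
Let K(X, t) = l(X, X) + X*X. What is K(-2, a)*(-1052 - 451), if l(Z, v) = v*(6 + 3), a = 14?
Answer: 21042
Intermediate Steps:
l(Z, v) = 9*v (l(Z, v) = v*9 = 9*v)
K(X, t) = X**2 + 9*X (K(X, t) = 9*X + X*X = 9*X + X**2 = X**2 + 9*X)
K(-2, a)*(-1052 - 451) = (-2*(9 - 2))*(-1052 - 451) = -2*7*(-1503) = -14*(-1503) = 21042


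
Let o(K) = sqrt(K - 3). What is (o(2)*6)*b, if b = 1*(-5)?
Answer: -30*I ≈ -30.0*I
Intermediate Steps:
b = -5
o(K) = sqrt(-3 + K)
(o(2)*6)*b = (sqrt(-3 + 2)*6)*(-5) = (sqrt(-1)*6)*(-5) = (I*6)*(-5) = (6*I)*(-5) = -30*I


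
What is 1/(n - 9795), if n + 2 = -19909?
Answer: -1/29706 ≈ -3.3663e-5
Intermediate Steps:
n = -19911 (n = -2 - 19909 = -19911)
1/(n - 9795) = 1/(-19911 - 9795) = 1/(-29706) = -1/29706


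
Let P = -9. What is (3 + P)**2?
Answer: 36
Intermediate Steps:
(3 + P)**2 = (3 - 9)**2 = (-6)**2 = 36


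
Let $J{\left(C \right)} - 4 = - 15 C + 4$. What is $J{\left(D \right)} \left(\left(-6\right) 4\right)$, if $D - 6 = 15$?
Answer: $7368$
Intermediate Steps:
$D = 21$ ($D = 6 + 15 = 21$)
$J{\left(C \right)} = 8 - 15 C$ ($J{\left(C \right)} = 4 - \left(-4 + 15 C\right) = 8 - 15 C$)
$J{\left(D \right)} \left(\left(-6\right) 4\right) = \left(8 - 315\right) \left(\left(-6\right) 4\right) = \left(8 - 315\right) \left(-24\right) = \left(-307\right) \left(-24\right) = 7368$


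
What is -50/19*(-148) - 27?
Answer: 6887/19 ≈ 362.47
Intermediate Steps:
-50/19*(-148) - 27 = 7400/19 - 27 = 6887/19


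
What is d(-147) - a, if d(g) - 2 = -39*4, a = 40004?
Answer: -40158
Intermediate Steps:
d(g) = -154 (d(g) = 2 - 39*4 = 2 - 156 = -154)
d(-147) - a = -154 - 1*40004 = -154 - 40004 = -40158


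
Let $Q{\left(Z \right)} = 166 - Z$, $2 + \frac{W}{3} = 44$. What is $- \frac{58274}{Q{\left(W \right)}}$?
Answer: $- \frac{29137}{20} \approx -1456.8$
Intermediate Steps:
$W = 126$ ($W = -6 + 3 \cdot 44 = -6 + 132 = 126$)
$- \frac{58274}{Q{\left(W \right)}} = - \frac{58274}{166 - 126} = - \frac{58274}{40} = \left(-58274\right) \frac{1}{40} = - \frac{29137}{20}$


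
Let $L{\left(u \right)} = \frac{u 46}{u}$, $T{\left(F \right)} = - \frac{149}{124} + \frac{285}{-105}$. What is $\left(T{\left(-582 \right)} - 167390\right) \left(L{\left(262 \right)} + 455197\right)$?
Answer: $- \frac{66145860539317}{868} \approx -7.6205 \cdot 10^{10}$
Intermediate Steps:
$T{\left(F \right)} = - \frac{3399}{868}$ ($T{\left(F \right)} = \left(-149\right) \frac{1}{124} + 285 \left(- \frac{1}{105}\right) = - \frac{149}{124} - \frac{19}{7} = - \frac{3399}{868}$)
$L{\left(u \right)} = 46$ ($L{\left(u \right)} = \frac{46 u}{u} = 46$)
$\left(T{\left(-582 \right)} - 167390\right) \left(L{\left(262 \right)} + 455197\right) = \left(- \frac{3399}{868} - 167390\right) \left(46 + 455197\right) = \left(- \frac{145297919}{868}\right) 455243 = - \frac{66145860539317}{868}$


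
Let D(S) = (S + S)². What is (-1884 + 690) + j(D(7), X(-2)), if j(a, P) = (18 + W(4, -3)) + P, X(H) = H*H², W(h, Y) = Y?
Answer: -1187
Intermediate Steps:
D(S) = 4*S² (D(S) = (2*S)² = 4*S²)
X(H) = H³
j(a, P) = 15 + P (j(a, P) = (18 - 3) + P = 15 + P)
(-1884 + 690) + j(D(7), X(-2)) = (-1884 + 690) + (15 + (-2)³) = -1194 + (15 - 8) = -1194 + 7 = -1187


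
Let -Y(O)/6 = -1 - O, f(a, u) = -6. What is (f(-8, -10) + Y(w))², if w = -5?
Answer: 900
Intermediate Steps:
Y(O) = 6 + 6*O (Y(O) = -6*(-1 - O) = 6 + 6*O)
(f(-8, -10) + Y(w))² = (-6 + (6 + 6*(-5)))² = (-6 + (6 - 30))² = (-6 - 24)² = (-30)² = 900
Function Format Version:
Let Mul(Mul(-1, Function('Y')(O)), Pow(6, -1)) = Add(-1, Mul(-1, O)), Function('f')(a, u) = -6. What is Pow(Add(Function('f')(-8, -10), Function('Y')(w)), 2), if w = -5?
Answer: 900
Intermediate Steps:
Function('Y')(O) = Add(6, Mul(6, O)) (Function('Y')(O) = Mul(-6, Add(-1, Mul(-1, O))) = Add(6, Mul(6, O)))
Pow(Add(Function('f')(-8, -10), Function('Y')(w)), 2) = Pow(Add(-6, Add(6, Mul(6, -5))), 2) = Pow(Add(-6, Add(6, -30)), 2) = Pow(Add(-6, -24), 2) = Pow(-30, 2) = 900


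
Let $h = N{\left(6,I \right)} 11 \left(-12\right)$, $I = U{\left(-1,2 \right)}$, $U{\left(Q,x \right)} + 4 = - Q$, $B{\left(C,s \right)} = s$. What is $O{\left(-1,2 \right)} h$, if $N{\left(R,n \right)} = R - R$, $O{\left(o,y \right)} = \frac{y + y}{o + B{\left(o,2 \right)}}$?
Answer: $0$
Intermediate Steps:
$U{\left(Q,x \right)} = -4 - Q$
$I = -3$ ($I = -4 - -1 = -4 + 1 = -3$)
$O{\left(o,y \right)} = \frac{2 y}{2 + o}$ ($O{\left(o,y \right)} = \frac{y + y}{o + 2} = \frac{2 y}{2 + o}$)
$N{\left(R,n \right)} = 0$
$h = 0$ ($h = 0 \cdot 11 \left(-12\right) = 0 \left(-12\right) = 0$)
$O{\left(-1,2 \right)} h = 2 \cdot 2 \frac{1}{2 - 1} \cdot 0 = 2 \cdot 2 \cdot 1^{-1} \cdot 0 = 2 \cdot 2 \cdot 1 \cdot 0 = 4 \cdot 0 = 0$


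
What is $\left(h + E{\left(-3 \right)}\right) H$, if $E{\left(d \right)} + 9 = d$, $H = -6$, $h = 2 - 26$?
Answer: $216$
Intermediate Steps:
$h = -24$ ($h = 2 - 26 = -24$)
$E{\left(d \right)} = -9 + d$
$\left(h + E{\left(-3 \right)}\right) H = \left(-24 - 12\right) \left(-6\right) = \left(-36\right) \left(-6\right) = 216$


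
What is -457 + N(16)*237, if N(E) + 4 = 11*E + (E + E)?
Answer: 47891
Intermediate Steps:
N(E) = -4 + 13*E (N(E) = -4 + (11*E + (E + E)) = -4 + (11*E + 2*E) = -4 + 13*E)
-457 + N(16)*237 = -457 + (-4 + 13*16)*237 = -457 + (-4 + 208)*237 = -457 + 204*237 = -457 + 48348 = 47891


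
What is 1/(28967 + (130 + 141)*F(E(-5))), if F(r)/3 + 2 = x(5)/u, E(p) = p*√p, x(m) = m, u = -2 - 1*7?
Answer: 3/80668 ≈ 3.7189e-5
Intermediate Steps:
u = -9 (u = -2 - 7 = -9)
E(p) = p^(3/2)
F(r) = -23/3 (F(r) = -6 + 3*(5/(-9)) = -6 + 3*(5*(-⅑)) = -6 + 3*(-5/9) = -6 - 5/3 = -23/3)
1/(28967 + (130 + 141)*F(E(-5))) = 1/(28967 + (130 + 141)*(-23/3)) = 1/(28967 + 271*(-23/3)) = 1/(28967 - 6233/3) = 1/(80668/3) = 3/80668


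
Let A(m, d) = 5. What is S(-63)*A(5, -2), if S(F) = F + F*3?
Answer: -1260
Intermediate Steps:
S(F) = 4*F (S(F) = F + 3*F = 4*F)
S(-63)*A(5, -2) = (4*(-63))*5 = -252*5 = -1260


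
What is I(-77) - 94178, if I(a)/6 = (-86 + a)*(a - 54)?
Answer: 33940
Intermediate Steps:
I(a) = 6*(-86 + a)*(-54 + a) (I(a) = 6*((-86 + a)*(a - 54)) = 6*((-86 + a)*(-54 + a)) = 6*(-86 + a)*(-54 + a))
I(-77) - 94178 = (27864 - 840*(-77) + 6*(-77)²) - 94178 = (27864 + 64680 + 6*5929) - 94178 = (27864 + 64680 + 35574) - 94178 = 128118 - 94178 = 33940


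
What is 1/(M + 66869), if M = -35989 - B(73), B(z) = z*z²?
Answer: -1/358137 ≈ -2.7922e-6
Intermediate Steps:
B(z) = z³
M = -425006 (M = -35989 - 1*73³ = -35989 - 1*389017 = -35989 - 389017 = -425006)
1/(M + 66869) = 1/(-425006 + 66869) = 1/(-358137) = -1/358137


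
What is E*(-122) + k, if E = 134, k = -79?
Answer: -16427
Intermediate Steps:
E*(-122) + k = 134*(-122) - 79 = -16348 - 79 = -16427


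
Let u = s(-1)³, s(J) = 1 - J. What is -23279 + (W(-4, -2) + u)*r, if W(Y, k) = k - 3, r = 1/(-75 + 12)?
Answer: -488860/21 ≈ -23279.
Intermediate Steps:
r = -1/63 (r = 1/(-63) = -1/63 ≈ -0.015873)
W(Y, k) = -3 + k
u = 8 (u = (1 - 1*(-1))³ = (1 + 1)³ = 2³ = 8)
-23279 + (W(-4, -2) + u)*r = -23279 + ((-3 - 2) + 8)*(-1/63) = -23279 + (-5 + 8)*(-1/63) = -23279 + 3*(-1/63) = -23279 - 1/21 = -488860/21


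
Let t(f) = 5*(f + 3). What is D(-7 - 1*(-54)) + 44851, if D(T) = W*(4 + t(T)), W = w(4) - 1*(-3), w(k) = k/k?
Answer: 45867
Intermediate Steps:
t(f) = 15 + 5*f (t(f) = 5*(3 + f) = 15 + 5*f)
w(k) = 1
W = 4 (W = 1 - 1*(-3) = 1 + 3 = 4)
D(T) = 76 + 20*T (D(T) = 4*(4 + (15 + 5*T)) = 4*(19 + 5*T) = 76 + 20*T)
D(-7 - 1*(-54)) + 44851 = (76 + 20*(-7 - 1*(-54))) + 44851 = (76 + 20*(-7 + 54)) + 44851 = (76 + 20*47) + 44851 = (76 + 940) + 44851 = 1016 + 44851 = 45867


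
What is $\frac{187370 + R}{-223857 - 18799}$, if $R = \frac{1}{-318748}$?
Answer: $- \frac{59723812759}{77346114688} \approx -0.77216$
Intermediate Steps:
$R = - \frac{1}{318748} \approx -3.1373 \cdot 10^{-6}$
$\frac{187370 + R}{-223857 - 18799} = \frac{187370 - \frac{1}{318748}}{-223857 - 18799} = \frac{59723812759}{318748 \left(-242656\right)} = \frac{59723812759}{318748} \left(- \frac{1}{242656}\right) = - \frac{59723812759}{77346114688}$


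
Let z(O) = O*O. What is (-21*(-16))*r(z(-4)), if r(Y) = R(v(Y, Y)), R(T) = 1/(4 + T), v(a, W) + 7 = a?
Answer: 336/13 ≈ 25.846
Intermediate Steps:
v(a, W) = -7 + a
z(O) = O²
r(Y) = 1/(-3 + Y) (r(Y) = 1/(4 + (-7 + Y)) = 1/(-3 + Y))
(-21*(-16))*r(z(-4)) = (-21*(-16))/(-3 + (-4)²) = 336/(-3 + 16) = 336/13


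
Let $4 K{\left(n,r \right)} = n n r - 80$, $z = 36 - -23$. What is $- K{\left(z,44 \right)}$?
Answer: $-38271$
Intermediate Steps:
$z = 59$ ($z = 36 + 23 = 59$)
$K{\left(n,r \right)} = -20 + \frac{r n^{2}}{4}$ ($K{\left(n,r \right)} = \frac{n n r - 80}{4} = \frac{n^{2} r - 80}{4} = \frac{r n^{2} - 80}{4} = \frac{-80 + r n^{2}}{4} = -20 + \frac{r n^{2}}{4}$)
$- K{\left(z,44 \right)} = - (-20 + \frac{1}{4} \cdot 44 \cdot 59^{2}) = - (-20 + \frac{1}{4} \cdot 44 \cdot 3481) = - (-20 + 38291) = \left(-1\right) 38271 = -38271$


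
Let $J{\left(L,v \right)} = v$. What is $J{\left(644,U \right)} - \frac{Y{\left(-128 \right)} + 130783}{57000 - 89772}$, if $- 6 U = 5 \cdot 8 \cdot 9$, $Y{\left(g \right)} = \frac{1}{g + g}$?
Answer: $- \frac{156632491}{2796544} \approx -56.009$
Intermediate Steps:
$Y{\left(g \right)} = \frac{1}{2 g}$
$U = -60$ ($U = - \frac{5 \cdot 8 \cdot 9}{6} = - \frac{40 \cdot 9}{6} = \left(- \frac{1}{6}\right) 360 = -60$)
$J{\left(644,U \right)} - \frac{Y{\left(-128 \right)} + 130783}{57000 - 89772} = -60 - \frac{\frac{1}{2 \left(-128\right)} + 130783}{57000 - 89772} = -60 - \frac{\frac{1}{2} \left(- \frac{1}{128}\right) + 130783}{-32772} = -60 - \left(- \frac{1}{256} + 130783\right) \left(- \frac{1}{32772}\right) = -60 - \frac{33480447}{256} \left(- \frac{1}{32772}\right) = -60 - - \frac{11160149}{2796544} = -60 + \frac{11160149}{2796544} = - \frac{156632491}{2796544}$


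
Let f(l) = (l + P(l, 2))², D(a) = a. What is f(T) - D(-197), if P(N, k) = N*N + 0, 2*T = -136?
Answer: 20757333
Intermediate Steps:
T = -68 (T = (½)*(-136) = -68)
P(N, k) = N² (P(N, k) = N² + 0 = N²)
f(l) = (l + l²)²
f(T) - D(-197) = (-68)²*(1 - 68)² - 1*(-197) = 4624*(-67)² + 197 = 4624*4489 + 197 = 20757136 + 197 = 20757333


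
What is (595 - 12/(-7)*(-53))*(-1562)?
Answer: -5512298/7 ≈ -7.8747e+5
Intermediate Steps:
(595 - 12/(-7)*(-53))*(-1562) = (595 - 12*(-⅐)*(-53))*(-1562) = (595 + (12/7)*(-53))*(-1562) = (595 - 636/7)*(-1562) = (3529/7)*(-1562) = -5512298/7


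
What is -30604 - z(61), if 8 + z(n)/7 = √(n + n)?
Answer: -30548 - 7*√122 ≈ -30625.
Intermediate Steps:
z(n) = -56 + 7*√2*√n (z(n) = -56 + 7*√(n + n) = -56 + 7*√(2*n) = -56 + 7*(√2*√n) = -56 + 7*√2*√n)
-30604 - z(61) = -30604 - (-56 + 7*√2*√61) = -30604 - (-56 + 7*√122) = -30604 + (56 - 7*√122) = -30548 - 7*√122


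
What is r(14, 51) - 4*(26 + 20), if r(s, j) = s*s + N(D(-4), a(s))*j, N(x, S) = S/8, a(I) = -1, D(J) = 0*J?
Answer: 45/8 ≈ 5.6250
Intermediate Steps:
D(J) = 0
N(x, S) = S/8 (N(x, S) = S*(⅛) = S/8)
r(s, j) = s² - j/8 (r(s, j) = s*s + ((⅛)*(-1))*j = s² - j/8)
r(14, 51) - 4*(26 + 20) = (14² - ⅛*51) - 4*(26 + 20) = (196 - 51/8) - 4*46 = 1517/8 - 1*184 = 1517/8 - 184 = 45/8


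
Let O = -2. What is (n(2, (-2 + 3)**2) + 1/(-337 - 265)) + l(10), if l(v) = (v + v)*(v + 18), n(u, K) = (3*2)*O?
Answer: 329895/602 ≈ 548.00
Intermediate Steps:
n(u, K) = -12 (n(u, K) = (3*2)*(-2) = 6*(-2) = -12)
l(v) = 2*v*(18 + v) (l(v) = (2*v)*(18 + v) = 2*v*(18 + v))
(n(2, (-2 + 3)**2) + 1/(-337 - 265)) + l(10) = (-12 + 1/(-337 - 265)) + 2*10*(18 + 10) = (-12 + 1/(-602)) + 2*10*28 = (-12 - 1/602) + 560 = -7225/602 + 560 = 329895/602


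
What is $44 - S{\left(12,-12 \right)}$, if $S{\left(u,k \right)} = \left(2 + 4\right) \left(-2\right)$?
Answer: $56$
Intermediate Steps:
$S{\left(u,k \right)} = -12$ ($S{\left(u,k \right)} = 6 \left(-2\right) = -12$)
$44 - S{\left(12,-12 \right)} = 44 - -12 = 44 + 12 = 56$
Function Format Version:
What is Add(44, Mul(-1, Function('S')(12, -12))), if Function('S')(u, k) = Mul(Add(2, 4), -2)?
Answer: 56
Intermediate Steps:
Function('S')(u, k) = -12 (Function('S')(u, k) = Mul(6, -2) = -12)
Add(44, Mul(-1, Function('S')(12, -12))) = Add(44, Mul(-1, -12)) = Add(44, 12) = 56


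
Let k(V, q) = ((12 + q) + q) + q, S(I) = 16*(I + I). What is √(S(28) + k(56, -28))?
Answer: 2*√206 ≈ 28.705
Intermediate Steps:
S(I) = 32*I (S(I) = 16*(2*I) = 32*I)
k(V, q) = 12 + 3*q (k(V, q) = (12 + 2*q) + q = 12 + 3*q)
√(S(28) + k(56, -28)) = √(32*28 + (12 + 3*(-28))) = √(896 + (12 - 84)) = √(896 - 72) = √824 = 2*√206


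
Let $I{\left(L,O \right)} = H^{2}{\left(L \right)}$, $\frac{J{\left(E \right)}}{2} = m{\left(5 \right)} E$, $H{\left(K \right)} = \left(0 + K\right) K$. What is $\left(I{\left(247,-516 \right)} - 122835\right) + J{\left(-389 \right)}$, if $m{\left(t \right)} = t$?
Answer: $3721971356$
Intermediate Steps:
$H{\left(K \right)} = K^{2}$ ($H{\left(K \right)} = K K = K^{2}$)
$J{\left(E \right)} = 10 E$ ($J{\left(E \right)} = 2 \cdot 5 E = 10 E$)
$I{\left(L,O \right)} = L^{4}$ ($I{\left(L,O \right)} = \left(L^{2}\right)^{2} = L^{4}$)
$\left(I{\left(247,-516 \right)} - 122835\right) + J{\left(-389 \right)} = \left(247^{4} - 122835\right) + 10 \left(-389\right) = \left(3722098081 - 122835\right) - 3890 = 3721975246 - 3890 = 3721971356$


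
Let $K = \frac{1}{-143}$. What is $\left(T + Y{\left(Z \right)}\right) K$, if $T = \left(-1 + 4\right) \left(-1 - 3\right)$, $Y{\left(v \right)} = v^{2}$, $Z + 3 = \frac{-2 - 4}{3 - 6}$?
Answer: $\frac{1}{13} \approx 0.076923$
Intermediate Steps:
$Z = -1$ ($Z = -3 + \frac{-2 - 4}{3 - 6} = -3 - \frac{6}{-3} = -3 - -2 = -3 + 2 = -1$)
$K = - \frac{1}{143} \approx -0.006993$
$T = -12$ ($T = 3 \left(-1 - 3\right) = 3 \left(-4\right) = -12$)
$\left(T + Y{\left(Z \right)}\right) K = \left(-12 + \left(-1\right)^{2}\right) \left(- \frac{1}{143}\right) = \left(-12 + 1\right) \left(- \frac{1}{143}\right) = \left(-11\right) \left(- \frac{1}{143}\right) = \frac{1}{13}$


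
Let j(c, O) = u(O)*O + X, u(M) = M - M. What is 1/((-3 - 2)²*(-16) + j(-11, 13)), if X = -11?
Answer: -1/411 ≈ -0.0024331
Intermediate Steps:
u(M) = 0
j(c, O) = -11 (j(c, O) = 0*O - 11 = 0 - 11 = -11)
1/((-3 - 2)²*(-16) + j(-11, 13)) = 1/((-3 - 2)²*(-16) - 11) = 1/((-5)²*(-16) - 11) = 1/(25*(-16) - 11) = 1/(-400 - 11) = 1/(-411) = -1/411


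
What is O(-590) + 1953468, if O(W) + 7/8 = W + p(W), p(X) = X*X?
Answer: 18407817/8 ≈ 2.3010e+6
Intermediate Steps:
p(X) = X²
O(W) = -7/8 + W + W² (O(W) = -7/8 + (W + W²) = -7/8 + W + W²)
O(-590) + 1953468 = (-7/8 - 590 + (-590)²) + 1953468 = (-7/8 - 590 + 348100) + 1953468 = 2780073/8 + 1953468 = 18407817/8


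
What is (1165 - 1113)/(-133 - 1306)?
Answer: -52/1439 ≈ -0.036136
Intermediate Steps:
(1165 - 1113)/(-133 - 1306) = 52/(-1439) = 52*(-1/1439) = -52/1439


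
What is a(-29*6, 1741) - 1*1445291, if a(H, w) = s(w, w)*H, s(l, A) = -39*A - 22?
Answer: 10372963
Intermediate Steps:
s(l, A) = -22 - 39*A
a(H, w) = H*(-22 - 39*w) (a(H, w) = (-22 - 39*w)*H = H*(-22 - 39*w))
a(-29*6, 1741) - 1*1445291 = -(-29*6)*(22 + 39*1741) - 1*1445291 = -1*(-174)*(22 + 67899) - 1445291 = -1*(-174)*67921 - 1445291 = 11818254 - 1445291 = 10372963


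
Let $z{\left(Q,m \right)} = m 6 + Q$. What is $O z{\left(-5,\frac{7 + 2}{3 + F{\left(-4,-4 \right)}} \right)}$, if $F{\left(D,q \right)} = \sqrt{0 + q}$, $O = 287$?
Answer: $\frac{27839}{13} - \frac{30996 i}{13} \approx 2141.5 - 2384.3 i$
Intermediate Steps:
$F{\left(D,q \right)} = \sqrt{q}$
$z{\left(Q,m \right)} = Q + 6 m$ ($z{\left(Q,m \right)} = 6 m + Q = Q + 6 m$)
$O z{\left(-5,\frac{7 + 2}{3 + F{\left(-4,-4 \right)}} \right)} = 287 \left(-5 + 6 \frac{7 + 2}{3 + \sqrt{-4}}\right) = 287 \left(-5 + 6 \frac{9}{3 + 2 i}\right) = 287 \left(-5 + 6 \cdot 9 \frac{3 - 2 i}{13}\right) = 287 \left(-5 + 6 \frac{9 \left(3 - 2 i\right)}{13}\right) = 287 \left(-5 + \frac{54 \left(3 - 2 i\right)}{13}\right) = -1435 + \frac{15498 \left(3 - 2 i\right)}{13}$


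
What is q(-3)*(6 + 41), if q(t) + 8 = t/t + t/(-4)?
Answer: -1175/4 ≈ -293.75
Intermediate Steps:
q(t) = -7 - t/4 (q(t) = -8 + (t/t + t/(-4)) = -8 + (1 + t*(-1/4)) = -8 + (1 - t/4) = -7 - t/4)
q(-3)*(6 + 41) = (-7 - 1/4*(-3))*(6 + 41) = (-7 + 3/4)*47 = -25/4*47 = -1175/4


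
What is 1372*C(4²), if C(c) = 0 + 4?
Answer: 5488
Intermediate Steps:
C(c) = 4
1372*C(4²) = 1372*4 = 5488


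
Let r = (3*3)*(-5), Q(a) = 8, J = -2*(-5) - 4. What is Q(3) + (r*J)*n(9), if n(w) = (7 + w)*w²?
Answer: -349912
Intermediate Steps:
J = 6 (J = 10 - 4 = 6)
n(w) = w²*(7 + w)
r = -45 (r = 9*(-5) = -45)
Q(3) + (r*J)*n(9) = 8 + (-45*6)*(9²*(7 + 9)) = 8 - 21870*16 = 8 - 270*1296 = 8 - 349920 = -349912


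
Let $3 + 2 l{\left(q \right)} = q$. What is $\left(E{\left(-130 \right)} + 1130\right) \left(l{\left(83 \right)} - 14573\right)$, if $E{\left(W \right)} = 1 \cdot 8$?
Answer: $-16538554$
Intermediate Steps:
$l{\left(q \right)} = - \frac{3}{2} + \frac{q}{2}$
$E{\left(W \right)} = 8$
$\left(E{\left(-130 \right)} + 1130\right) \left(l{\left(83 \right)} - 14573\right) = \left(8 + 1130\right) \left(\left(- \frac{3}{2} + \frac{1}{2} \cdot 83\right) - 14573\right) = 1138 \left(\left(- \frac{3}{2} + \frac{83}{2}\right) - 14573\right) = 1138 \left(40 - 14573\right) = 1138 \left(-14533\right) = -16538554$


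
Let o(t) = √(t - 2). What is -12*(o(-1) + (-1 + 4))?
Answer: -36 - 12*I*√3 ≈ -36.0 - 20.785*I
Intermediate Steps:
o(t) = √(-2 + t)
-12*(o(-1) + (-1 + 4)) = -12*(√(-2 - 1) + (-1 + 4)) = -12*(√(-3) + 3) = -12*(I*√3 + 3) = -12*(3 + I*√3) = -36 - 12*I*√3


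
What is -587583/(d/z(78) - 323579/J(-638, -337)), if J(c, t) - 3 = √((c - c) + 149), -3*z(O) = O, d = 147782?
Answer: 17376552690939/18795433137731 + 32131888805133*√149/18795433137731 ≈ 21.792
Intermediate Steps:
z(O) = -O/3
J(c, t) = 3 + √149 (J(c, t) = 3 + √((c - c) + 149) = 3 + √(0 + 149) = 3 + √149)
-587583/(d/z(78) - 323579/J(-638, -337)) = -587583/(147782/((-⅓*78)) - 323579/(3 + √149)) = -587583/(147782/(-26) - 323579/(3 + √149)) = -587583/(147782*(-1/26) - 323579/(3 + √149)) = -587583/(-73891/13 - 323579/(3 + √149))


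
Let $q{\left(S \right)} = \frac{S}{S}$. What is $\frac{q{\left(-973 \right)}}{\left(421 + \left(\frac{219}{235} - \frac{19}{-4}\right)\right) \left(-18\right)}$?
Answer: $- \frac{470}{3609729} \approx -0.0001302$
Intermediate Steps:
$q{\left(S \right)} = 1$
$\frac{q{\left(-973 \right)}}{\left(421 + \left(\frac{219}{235} - \frac{19}{-4}\right)\right) \left(-18\right)} = 1 \frac{1}{\left(421 + \left(\frac{219}{235} - \frac{19}{-4}\right)\right) \left(-18\right)} = 1 \frac{1}{\left(421 + \left(219 \cdot \frac{1}{235} - - \frac{19}{4}\right)\right) \left(-18\right)} = 1 \frac{1}{\left(421 + \left(\frac{219}{235} + \frac{19}{4}\right)\right) \left(-18\right)} = 1 \frac{1}{\left(421 + \frac{5341}{940}\right) \left(-18\right)} = 1 \frac{1}{\frac{401081}{940} \left(-18\right)} = 1 \frac{1}{- \frac{3609729}{470}} = 1 \left(- \frac{470}{3609729}\right) = - \frac{470}{3609729}$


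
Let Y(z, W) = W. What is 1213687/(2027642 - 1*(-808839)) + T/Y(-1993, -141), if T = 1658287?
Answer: -4703528438180/399943821 ≈ -11760.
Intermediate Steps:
1213687/(2027642 - 1*(-808839)) + T/Y(-1993, -141) = 1213687/(2027642 - 1*(-808839)) + 1658287/(-141) = 1213687/(2027642 + 808839) + 1658287*(-1/141) = 1213687/2836481 - 1658287/141 = -4703528438180/399943821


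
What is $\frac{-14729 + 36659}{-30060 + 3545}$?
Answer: $- \frac{4386}{5303} \approx -0.82708$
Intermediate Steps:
$\frac{-14729 + 36659}{-30060 + 3545} = \frac{21930}{-26515} = 21930 \left(- \frac{1}{26515}\right) = - \frac{4386}{5303}$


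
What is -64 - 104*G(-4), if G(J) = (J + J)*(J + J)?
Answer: -6720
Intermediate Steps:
G(J) = 4*J**2 (G(J) = (2*J)*(2*J) = 4*J**2)
-64 - 104*G(-4) = -64 - 416*(-4)**2 = -64 - 416*16 = -64 - 104*64 = -64 - 6656 = -6720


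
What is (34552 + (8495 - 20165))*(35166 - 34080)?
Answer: 24849852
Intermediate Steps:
(34552 + (8495 - 20165))*(35166 - 34080) = (34552 - 11670)*1086 = 22882*1086 = 24849852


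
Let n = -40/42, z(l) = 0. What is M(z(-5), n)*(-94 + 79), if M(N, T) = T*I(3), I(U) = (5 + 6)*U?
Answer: 3300/7 ≈ 471.43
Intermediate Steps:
n = -20/21 (n = -40*1/42 = -20/21 ≈ -0.95238)
I(U) = 11*U
M(N, T) = 33*T (M(N, T) = T*(11*3) = T*33 = 33*T)
M(z(-5), n)*(-94 + 79) = (33*(-20/21))*(-94 + 79) = -220/7*(-15) = 3300/7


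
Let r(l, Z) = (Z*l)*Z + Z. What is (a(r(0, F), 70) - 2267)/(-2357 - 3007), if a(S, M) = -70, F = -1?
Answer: 779/1788 ≈ 0.43568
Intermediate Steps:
r(l, Z) = Z + l*Z² (r(l, Z) = l*Z² + Z = Z + l*Z²)
(a(r(0, F), 70) - 2267)/(-2357 - 3007) = (-70 - 2267)/(-2357 - 3007) = -2337/(-5364) = -2337*(-1/5364) = 779/1788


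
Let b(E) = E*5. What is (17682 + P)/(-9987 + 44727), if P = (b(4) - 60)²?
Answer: 9641/17370 ≈ 0.55504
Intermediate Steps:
b(E) = 5*E
P = 1600 (P = (5*4 - 60)² = (20 - 60)² = (-40)² = 1600)
(17682 + P)/(-9987 + 44727) = (17682 + 1600)/(-9987 + 44727) = 19282/34740 = 19282*(1/34740) = 9641/17370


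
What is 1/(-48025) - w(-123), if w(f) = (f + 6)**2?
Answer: -657414226/48025 ≈ -13689.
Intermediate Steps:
w(f) = (6 + f)**2
1/(-48025) - w(-123) = 1/(-48025) - (6 - 123)**2 = -1/48025 - 1*(-117)**2 = -1/48025 - 1*13689 = -1/48025 - 13689 = -657414226/48025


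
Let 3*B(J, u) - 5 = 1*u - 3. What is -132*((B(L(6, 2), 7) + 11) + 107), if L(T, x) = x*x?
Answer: -15972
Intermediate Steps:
L(T, x) = x²
B(J, u) = ⅔ + u/3 (B(J, u) = 5/3 + (1*u - 3)/3 = 5/3 + (u - 3)/3 = 5/3 + (-3 + u)/3 = 5/3 + (-1 + u/3) = ⅔ + u/3)
-132*((B(L(6, 2), 7) + 11) + 107) = -132*(((⅔ + (⅓)*7) + 11) + 107) = -132*(((⅔ + 7/3) + 11) + 107) = -132*((3 + 11) + 107) = -132*(14 + 107) = -132*121 = -15972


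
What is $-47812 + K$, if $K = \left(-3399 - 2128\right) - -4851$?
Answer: $-48488$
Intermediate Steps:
$K = -676$ ($K = -5527 + 4851 = -676$)
$-47812 + K = -47812 - 676 = -48488$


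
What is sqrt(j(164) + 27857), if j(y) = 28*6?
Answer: 5*sqrt(1121) ≈ 167.41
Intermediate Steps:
j(y) = 168
sqrt(j(164) + 27857) = sqrt(168 + 27857) = sqrt(28025) = 5*sqrt(1121)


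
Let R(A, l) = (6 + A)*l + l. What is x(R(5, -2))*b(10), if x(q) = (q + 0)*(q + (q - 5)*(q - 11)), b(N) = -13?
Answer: 309192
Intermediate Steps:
R(A, l) = l + l*(6 + A) (R(A, l) = l*(6 + A) + l = l + l*(6 + A))
x(q) = q*(q + (-11 + q)*(-5 + q)) (x(q) = q*(q + (-5 + q)*(-11 + q)) = q*(q + (-11 + q)*(-5 + q)))
x(R(5, -2))*b(10) = ((-2*(7 + 5))*(55 + (-2*(7 + 5))² - (-30)*(7 + 5)))*(-13) = ((-2*12)*(55 + (-2*12)² - (-30)*12))*(-13) = -24*(55 + (-24)² - 15*(-24))*(-13) = -24*(55 + 576 + 360)*(-13) = -24*991*(-13) = -23784*(-13) = 309192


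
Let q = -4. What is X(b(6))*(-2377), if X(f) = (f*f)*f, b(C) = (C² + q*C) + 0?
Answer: -4107456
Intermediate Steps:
b(C) = C² - 4*C (b(C) = (C² - 4*C) + 0 = C² - 4*C)
X(f) = f³ (X(f) = f²*f = f³)
X(b(6))*(-2377) = (6*(-4 + 6))³*(-2377) = (6*2)³*(-2377) = 12³*(-2377) = 1728*(-2377) = -4107456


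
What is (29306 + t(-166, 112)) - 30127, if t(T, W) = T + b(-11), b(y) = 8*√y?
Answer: -987 + 8*I*√11 ≈ -987.0 + 26.533*I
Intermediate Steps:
t(T, W) = T + 8*I*√11 (t(T, W) = T + 8*√(-11) = T + 8*(I*√11) = T + 8*I*√11)
(29306 + t(-166, 112)) - 30127 = (29306 + (-166 + 8*I*√11)) - 30127 = (29140 + 8*I*√11) - 30127 = -987 + 8*I*√11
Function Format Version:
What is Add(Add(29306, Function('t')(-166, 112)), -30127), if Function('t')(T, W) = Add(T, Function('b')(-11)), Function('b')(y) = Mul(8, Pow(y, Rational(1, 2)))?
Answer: Add(-987, Mul(8, I, Pow(11, Rational(1, 2)))) ≈ Add(-987.00, Mul(26.533, I))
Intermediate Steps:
Function('t')(T, W) = Add(T, Mul(8, I, Pow(11, Rational(1, 2)))) (Function('t')(T, W) = Add(T, Mul(8, Pow(-11, Rational(1, 2)))) = Add(T, Mul(8, Mul(I, Pow(11, Rational(1, 2))))) = Add(T, Mul(8, I, Pow(11, Rational(1, 2)))))
Add(Add(29306, Function('t')(-166, 112)), -30127) = Add(Add(29306, Add(-166, Mul(8, I, Pow(11, Rational(1, 2))))), -30127) = Add(Add(29140, Mul(8, I, Pow(11, Rational(1, 2)))), -30127) = Add(-987, Mul(8, I, Pow(11, Rational(1, 2))))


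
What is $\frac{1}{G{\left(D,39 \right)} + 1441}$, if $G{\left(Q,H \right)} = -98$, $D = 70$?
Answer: $\frac{1}{1343} \approx 0.0007446$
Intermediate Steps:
$\frac{1}{G{\left(D,39 \right)} + 1441} = \frac{1}{-98 + 1441} = \frac{1}{1343}$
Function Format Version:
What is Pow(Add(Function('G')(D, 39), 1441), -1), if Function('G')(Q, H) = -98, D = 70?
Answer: Rational(1, 1343) ≈ 0.00074460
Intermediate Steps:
Pow(Add(Function('G')(D, 39), 1441), -1) = Pow(Add(-98, 1441), -1) = Pow(1343, -1) = Rational(1, 1343)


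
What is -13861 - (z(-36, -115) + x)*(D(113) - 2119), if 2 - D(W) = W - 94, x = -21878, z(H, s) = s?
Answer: -46990909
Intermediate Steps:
D(W) = 96 - W (D(W) = 2 - (W - 94) = 2 - (-94 + W) = 2 + (94 - W) = 96 - W)
-13861 - (z(-36, -115) + x)*(D(113) - 2119) = -13861 - (-115 - 21878)*((96 - 1*113) - 2119) = -13861 - (-21993)*((96 - 113) - 2119) = -13861 - (-21993)*(-17 - 2119) = -13861 - (-21993)*(-2136) = -13861 - 1*46977048 = -13861 - 46977048 = -46990909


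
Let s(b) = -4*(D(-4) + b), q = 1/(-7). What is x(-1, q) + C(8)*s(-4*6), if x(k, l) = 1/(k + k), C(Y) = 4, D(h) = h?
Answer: 895/2 ≈ 447.50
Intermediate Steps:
q = -1/7 ≈ -0.14286
x(k, l) = 1/(2*k)
s(b) = 16 - 4*b (s(b) = -4*(-4 + b) = 16 - 4*b)
x(-1, q) + C(8)*s(-4*6) = (1/2)/(-1) + 4*(16 - (-16)*6) = (1/2)*(-1) + 4*(16 - 4*(-24)) = -1/2 + 4*(16 + 96) = -1/2 + 4*112 = -1/2 + 448 = 895/2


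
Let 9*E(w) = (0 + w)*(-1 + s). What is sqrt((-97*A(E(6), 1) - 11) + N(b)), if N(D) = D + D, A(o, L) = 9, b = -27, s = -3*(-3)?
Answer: I*sqrt(938) ≈ 30.627*I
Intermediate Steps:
s = 9
E(w) = 8*w/9 (E(w) = ((0 + w)*(-1 + 9))/9 = (w*8)/9 = (8*w)/9 = 8*w/9)
N(D) = 2*D
sqrt((-97*A(E(6), 1) - 11) + N(b)) = sqrt((-97*9 - 11) + 2*(-27)) = sqrt((-873 - 11) - 54) = sqrt(-884 - 54) = sqrt(-938) = I*sqrt(938)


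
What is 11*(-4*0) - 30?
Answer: -30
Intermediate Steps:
11*(-4*0) - 30 = 11*0 - 30 = 0 - 30 = -30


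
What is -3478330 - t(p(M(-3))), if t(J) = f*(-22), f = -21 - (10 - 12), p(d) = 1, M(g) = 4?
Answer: -3478748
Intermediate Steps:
f = -19 (f = -21 - 1*(-2) = -21 + 2 = -19)
t(J) = 418 (t(J) = -19*(-22) = 418)
-3478330 - t(p(M(-3))) = -3478330 - 1*418 = -3478330 - 418 = -3478748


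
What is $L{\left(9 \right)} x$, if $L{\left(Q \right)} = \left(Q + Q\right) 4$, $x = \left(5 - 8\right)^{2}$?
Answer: $648$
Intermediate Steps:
$x = 9$ ($x = \left(-3\right)^{2} = 9$)
$L{\left(Q \right)} = 8 Q$ ($L{\left(Q \right)} = 2 Q 4 = 8 Q$)
$L{\left(9 \right)} x = 8 \cdot 9 \cdot 9 = 72 \cdot 9 = 648$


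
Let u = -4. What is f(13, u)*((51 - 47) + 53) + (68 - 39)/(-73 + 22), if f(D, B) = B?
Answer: -11657/51 ≈ -228.57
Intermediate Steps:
f(13, u)*((51 - 47) + 53) + (68 - 39)/(-73 + 22) = -4*((51 - 47) + 53) + (68 - 39)/(-73 + 22) = -4*(4 + 53) + 29/(-51) = -4*57 + 29*(-1/51) = -228 - 29/51 = -11657/51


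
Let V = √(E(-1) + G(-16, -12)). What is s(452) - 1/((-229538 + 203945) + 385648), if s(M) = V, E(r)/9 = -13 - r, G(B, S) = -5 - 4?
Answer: -1/360055 + 3*I*√13 ≈ -2.7774e-6 + 10.817*I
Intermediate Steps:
G(B, S) = -9
E(r) = -117 - 9*r (E(r) = 9*(-13 - r) = -117 - 9*r)
V = 3*I*√13 (V = √((-117 - 9*(-1)) - 9) = √((-117 + 9) - 9) = √(-108 - 9) = √(-117) = 3*I*√13 ≈ 10.817*I)
s(M) = 3*I*√13
s(452) - 1/((-229538 + 203945) + 385648) = 3*I*√13 - 1/((-229538 + 203945) + 385648) = 3*I*√13 - 1/(-25593 + 385648) = 3*I*√13 - 1/360055 = -1/360055 + 3*I*√13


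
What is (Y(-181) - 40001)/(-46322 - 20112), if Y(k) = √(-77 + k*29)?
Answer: 40001/66434 - I*√5326/66434 ≈ 0.60212 - 0.0010985*I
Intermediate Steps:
Y(k) = √(-77 + 29*k)
(Y(-181) - 40001)/(-46322 - 20112) = (√(-77 + 29*(-181)) - 40001)/(-46322 - 20112) = (√(-77 - 5249) - 40001)/(-66434) = (√(-5326) - 40001)*(-1/66434) = (I*√5326 - 40001)*(-1/66434) = (-40001 + I*√5326)*(-1/66434) = 40001/66434 - I*√5326/66434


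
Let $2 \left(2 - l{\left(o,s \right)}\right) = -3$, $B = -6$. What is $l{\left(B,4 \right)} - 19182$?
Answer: $- \frac{38357}{2} \approx -19179.0$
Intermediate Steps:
$l{\left(o,s \right)} = \frac{7}{2}$ ($l{\left(o,s \right)} = 2 - - \frac{3}{2} = 2 + \frac{3}{2} = \frac{7}{2}$)
$l{\left(B,4 \right)} - 19182 = \frac{7}{2} - 19182 = - \frac{38357}{2}$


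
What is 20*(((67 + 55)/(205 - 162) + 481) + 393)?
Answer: 754080/43 ≈ 17537.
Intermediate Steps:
20*(((67 + 55)/(205 - 162) + 481) + 393) = 20*((122/43 + 481) + 393) = 20*(20805/43 + 393) = 20*(37704/43) = 754080/43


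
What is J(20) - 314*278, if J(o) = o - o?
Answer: -87292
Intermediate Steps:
J(o) = 0
J(20) - 314*278 = 0 - 314*278 = 0 - 87292 = -87292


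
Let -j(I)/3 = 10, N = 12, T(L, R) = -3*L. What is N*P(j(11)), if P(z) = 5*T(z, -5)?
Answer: 5400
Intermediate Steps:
j(I) = -30 (j(I) = -3*10 = -30)
P(z) = -15*z (P(z) = 5*(-3*z) = -15*z)
N*P(j(11)) = 12*(-15*(-30)) = 12*450 = 5400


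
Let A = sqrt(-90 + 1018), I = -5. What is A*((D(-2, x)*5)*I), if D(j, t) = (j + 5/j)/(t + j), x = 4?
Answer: 225*sqrt(58) ≈ 1713.5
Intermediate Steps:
A = 4*sqrt(58) (A = sqrt(928) = 4*sqrt(58) ≈ 30.463)
D(j, t) = (j + 5/j)/(j + t)
A*((D(-2, x)*5)*I) = (4*sqrt(58))*((((5 + (-2)**2)/((-2)*(-2 + 4)))*5)*(-5)) = (4*sqrt(58))*((-1/2*(5 + 4)/2*5)*(-5)) = (4*sqrt(58))*((-1/2*1/2*9*5)*(-5)) = (4*sqrt(58))*(-9/4*5*(-5)) = (4*sqrt(58))*(-45/4*(-5)) = (4*sqrt(58))*(225/4) = 225*sqrt(58)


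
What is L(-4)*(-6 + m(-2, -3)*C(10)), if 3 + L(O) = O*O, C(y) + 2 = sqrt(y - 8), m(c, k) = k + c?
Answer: 52 - 65*sqrt(2) ≈ -39.924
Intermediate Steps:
m(c, k) = c + k
C(y) = -2 + sqrt(-8 + y) (C(y) = -2 + sqrt(y - 8) = -2 + sqrt(-8 + y))
L(O) = -3 + O**2 (L(O) = -3 + O*O = -3 + O**2)
L(-4)*(-6 + m(-2, -3)*C(10)) = (-3 + (-4)**2)*(-6 + (-2 - 3)*(-2 + sqrt(-8 + 10))) = (-3 + 16)*(-6 - 5*(-2 + sqrt(2))) = 13*(-6 + (10 - 5*sqrt(2))) = 13*(4 - 5*sqrt(2)) = 52 - 65*sqrt(2)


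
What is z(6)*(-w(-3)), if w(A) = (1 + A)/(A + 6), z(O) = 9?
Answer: 6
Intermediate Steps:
w(A) = (1 + A)/(6 + A)
z(6)*(-w(-3)) = 9*(-(1 - 3)/(6 - 3)) = 9*(-(-2)/3) = 9*(-1*(-⅔)) = 9*(⅔) = 6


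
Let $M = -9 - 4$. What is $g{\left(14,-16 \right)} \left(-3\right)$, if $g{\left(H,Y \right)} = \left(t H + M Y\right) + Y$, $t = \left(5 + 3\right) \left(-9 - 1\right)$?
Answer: $2784$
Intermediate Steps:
$M = -13$ ($M = -9 - 4 = -13$)
$t = -80$ ($t = 8 \left(-10\right) = -80$)
$g{\left(H,Y \right)} = - 80 H - 12 Y$ ($g{\left(H,Y \right)} = \left(- 80 H - 13 Y\right) + Y = - 80 H - 12 Y$)
$g{\left(14,-16 \right)} \left(-3\right) = \left(\left(-80\right) 14 - -192\right) \left(-3\right) = \left(-1120 + 192\right) \left(-3\right) = \left(-928\right) \left(-3\right) = 2784$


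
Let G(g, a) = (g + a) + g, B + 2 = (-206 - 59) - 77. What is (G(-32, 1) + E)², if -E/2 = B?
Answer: 390625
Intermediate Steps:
B = -344 (B = -2 + ((-206 - 59) - 77) = -2 + (-265 - 77) = -2 - 342 = -344)
E = 688 (E = -2*(-344) = 688)
G(g, a) = a + 2*g (G(g, a) = (a + g) + g = a + 2*g)
(G(-32, 1) + E)² = ((1 + 2*(-32)) + 688)² = ((1 - 64) + 688)² = (-63 + 688)² = 625² = 390625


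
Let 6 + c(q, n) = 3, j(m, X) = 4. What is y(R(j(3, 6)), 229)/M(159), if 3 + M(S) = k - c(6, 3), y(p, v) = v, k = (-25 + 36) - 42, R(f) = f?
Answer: -229/31 ≈ -7.3871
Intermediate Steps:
k = -31 (k = 11 - 42 = -31)
c(q, n) = -3 (c(q, n) = -6 + 3 = -3)
M(S) = -31 (M(S) = -3 + (-31 - 1*(-3)) = -3 + (-31 + 3) = -3 - 28 = -31)
y(R(j(3, 6)), 229)/M(159) = 229/(-31) = 229*(-1/31) = -229/31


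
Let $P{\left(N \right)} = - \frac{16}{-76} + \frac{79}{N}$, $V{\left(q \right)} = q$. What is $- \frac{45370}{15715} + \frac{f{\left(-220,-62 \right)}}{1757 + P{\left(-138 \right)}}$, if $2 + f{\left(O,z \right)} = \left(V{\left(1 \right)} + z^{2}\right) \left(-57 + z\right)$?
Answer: $- \frac{3812496510892}{14476359415} \approx -263.36$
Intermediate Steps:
$P{\left(N \right)} = \frac{4}{19} + \frac{79}{N}$ ($P{\left(N \right)} = \left(-16\right) \left(- \frac{1}{76}\right) + \frac{79}{N} = \frac{4}{19} + \frac{79}{N}$)
$f{\left(O,z \right)} = -2 + \left(1 + z^{2}\right) \left(-57 + z\right)$
$- \frac{45370}{15715} + \frac{f{\left(-220,-62 \right)}}{1757 + P{\left(-138 \right)}} = - \frac{45370}{15715} + \frac{-59 - 62 + \left(-62\right)^{3} - 57 \left(-62\right)^{2}}{1757 + \left(\frac{4}{19} + \frac{79}{-138}\right)} = \left(-45370\right) \frac{1}{15715} + \frac{-59 - 62 - 238328 - 219108}{1757 + \left(\frac{4}{19} + 79 \left(- \frac{1}{138}\right)\right)} = - \frac{9074}{3143} + \frac{-59 - 62 - 238328 - 219108}{1757 + \left(\frac{4}{19} - \frac{79}{138}\right)} = - \frac{9074}{3143} - \frac{457557}{1757 - \frac{949}{2622}} = - \frac{9074}{3143} - \frac{457557}{\frac{4605905}{2622}} = - \frac{9074}{3143} - \frac{1199714454}{4605905} = - \frac{3812496510892}{14476359415}$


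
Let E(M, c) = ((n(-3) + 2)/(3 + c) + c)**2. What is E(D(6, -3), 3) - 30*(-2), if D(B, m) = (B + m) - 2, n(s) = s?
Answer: 2449/36 ≈ 68.028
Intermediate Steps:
D(B, m) = -2 + B + m
E(M, c) = (c - 1/(3 + c))**2 (E(M, c) = ((-3 + 2)/(3 + c) + c)**2 = (-1/(3 + c) + c)**2 = (c - 1/(3 + c))**2)
E(D(6, -3), 3) - 30*(-2) = (-1 + 3**2 + 3*3)**2/(3 + 3)**2 - 30*(-2) = (-1 + 9 + 9)**2/6**2 - 10*(-6) = (1/36)*17**2 + 60 = (1/36)*289 + 60 = 289/36 + 60 = 2449/36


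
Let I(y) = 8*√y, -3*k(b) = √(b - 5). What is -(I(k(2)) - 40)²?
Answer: -64*(15 + 3^(¾)*(-I)^(5/2))²/9 ≈ -1256.1 - 306.91*I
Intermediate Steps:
k(b) = -√(-5 + b)/3 (k(b) = -√(b - 5)/3 = -√(-5 + b)/3)
-(I(k(2)) - 40)² = -(8*√(-√(-5 + 2)/3) - 40)² = -(8*√(-I*√3/3) - 40)² = -(8*(3^(¾)*√(-I)/3) - 40)² = -(8*3^(¾)*√(-I)/3 - 40)² = -(-40 + 8*3^(¾)*√(-I)/3)²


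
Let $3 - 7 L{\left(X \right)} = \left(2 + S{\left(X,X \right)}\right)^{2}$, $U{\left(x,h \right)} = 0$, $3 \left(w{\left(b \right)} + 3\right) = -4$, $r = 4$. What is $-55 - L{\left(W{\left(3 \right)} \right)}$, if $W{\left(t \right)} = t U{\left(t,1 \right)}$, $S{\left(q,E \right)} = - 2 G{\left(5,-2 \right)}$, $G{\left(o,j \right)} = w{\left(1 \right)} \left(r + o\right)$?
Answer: $\frac{6012}{7} \approx 858.86$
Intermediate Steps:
$w{\left(b \right)} = - \frac{13}{3}$ ($w{\left(b \right)} = -3 + \frac{1}{3} \left(-4\right) = -3 - \frac{4}{3} = - \frac{13}{3}$)
$G{\left(o,j \right)} = - \frac{52}{3} - \frac{13 o}{3}$ ($G{\left(o,j \right)} = - \frac{13 \left(4 + o\right)}{3} = - \frac{52}{3} - \frac{13 o}{3}$)
$S{\left(q,E \right)} = 78$ ($S{\left(q,E \right)} = - 2 \left(- \frac{52}{3} - \frac{65}{3}\right) = \left(-2\right) \left(-39\right) = 78$)
$W{\left(t \right)} = 0$ ($W{\left(t \right)} = t 0 = 0$)
$L{\left(X \right)} = - \frac{6397}{7}$ ($L{\left(X \right)} = \frac{3}{7} - \frac{\left(2 + 78\right)^{2}}{7} = \frac{3}{7} - \frac{80^{2}}{7} = \frac{3}{7} - \frac{6400}{7} = - \frac{6397}{7}$)
$-55 - L{\left(W{\left(3 \right)} \right)} = -55 - - \frac{6397}{7} = -55 + \frac{6397}{7} = \frac{6012}{7}$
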